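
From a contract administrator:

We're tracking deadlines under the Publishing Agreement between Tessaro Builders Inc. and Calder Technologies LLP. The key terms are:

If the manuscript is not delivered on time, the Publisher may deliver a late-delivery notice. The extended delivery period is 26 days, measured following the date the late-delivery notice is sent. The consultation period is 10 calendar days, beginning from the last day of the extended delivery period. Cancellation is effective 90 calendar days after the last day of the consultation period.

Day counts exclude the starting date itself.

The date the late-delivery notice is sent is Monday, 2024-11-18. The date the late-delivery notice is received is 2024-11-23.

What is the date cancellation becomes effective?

2025-03-24

The last day of the extended delivery period: 26 calendar days after 2024-11-18 is 2024-12-14.
Adding 10 calendar days to 2024-12-14 gives 2024-12-24, which is the last day of the consultation period.
Adding 90 calendar days to 2024-12-24 gives 2025-03-24, which is the date cancellation becomes effective.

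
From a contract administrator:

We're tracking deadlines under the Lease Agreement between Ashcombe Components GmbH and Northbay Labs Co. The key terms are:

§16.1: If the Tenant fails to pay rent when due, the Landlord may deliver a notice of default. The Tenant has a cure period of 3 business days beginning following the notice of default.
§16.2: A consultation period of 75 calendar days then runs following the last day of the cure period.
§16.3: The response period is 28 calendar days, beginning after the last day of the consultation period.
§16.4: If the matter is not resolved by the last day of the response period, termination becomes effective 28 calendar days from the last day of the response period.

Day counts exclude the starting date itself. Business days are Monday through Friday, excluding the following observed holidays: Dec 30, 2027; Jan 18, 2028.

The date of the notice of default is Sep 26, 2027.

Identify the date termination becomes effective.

The last day of the cure period: counting 3 business days from Sunday, Sep 26, 2027 (Sep 27, Sep 28, Sep 29, skipping weekends) reaches Wednesday, Sep 29, 2027.
The last day of the consultation period: 75 calendar days after Sep 29, 2027 is Dec 13, 2027.
Adding 28 calendar days to Dec 13, 2027 gives Jan 10, 2028, which is the last day of the response period.
The date termination becomes effective: 28 calendar days after Jan 10, 2028 is Feb 7, 2028.

Feb 7, 2028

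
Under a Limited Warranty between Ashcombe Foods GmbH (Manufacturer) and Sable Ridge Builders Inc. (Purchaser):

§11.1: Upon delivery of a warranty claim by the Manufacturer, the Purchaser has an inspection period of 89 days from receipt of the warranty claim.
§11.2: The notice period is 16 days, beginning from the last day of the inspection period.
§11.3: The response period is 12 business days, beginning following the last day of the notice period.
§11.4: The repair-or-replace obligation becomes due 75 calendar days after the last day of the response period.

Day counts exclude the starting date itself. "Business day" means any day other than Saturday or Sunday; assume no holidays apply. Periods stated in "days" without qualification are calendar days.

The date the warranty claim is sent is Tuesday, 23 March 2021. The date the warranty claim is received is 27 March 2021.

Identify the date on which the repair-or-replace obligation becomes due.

Adding 89 calendar days to 27 March 2021 gives 24 June 2021, which is the last day of the inspection period.
The last day of the notice period: 16 calendar days after 24 June 2021 is 10 July 2021.
The last day of the response period: 12 business days after Saturday, 10 July 2021, skipping weekends — Jul 12, Jul 13, Jul 14, Jul 15, …, Jul 23, Jul 26, Jul 27 — lands on Tuesday, 27 July 2021.
Adding 75 calendar days to 27 July 2021 gives 10 October 2021, which is the date on which the repair-or-replace obligation becomes due.

10 October 2021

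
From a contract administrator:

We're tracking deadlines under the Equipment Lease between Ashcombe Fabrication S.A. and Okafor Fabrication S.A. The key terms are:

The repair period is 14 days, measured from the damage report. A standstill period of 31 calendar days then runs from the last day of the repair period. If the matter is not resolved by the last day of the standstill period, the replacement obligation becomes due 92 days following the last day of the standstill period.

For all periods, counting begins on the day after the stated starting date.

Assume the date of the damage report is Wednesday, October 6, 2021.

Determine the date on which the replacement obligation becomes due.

February 20, 2022

The last day of the repair period: October 6, 2021 + 14 days = October 20, 2021.
Adding 31 calendar days to October 20, 2021 gives November 20, 2021, which is the last day of the standstill period.
The date on which the replacement obligation becomes due: November 20, 2021 + 92 days = February 20, 2022.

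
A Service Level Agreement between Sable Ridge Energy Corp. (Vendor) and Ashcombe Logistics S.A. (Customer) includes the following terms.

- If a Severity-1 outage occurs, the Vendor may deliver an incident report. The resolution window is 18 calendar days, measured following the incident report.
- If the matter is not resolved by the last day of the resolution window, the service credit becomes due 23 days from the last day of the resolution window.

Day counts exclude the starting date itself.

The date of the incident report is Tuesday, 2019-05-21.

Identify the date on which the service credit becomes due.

The last day of the resolution window: 2019-05-21 + 18 days = 2019-06-08.
The date on which the service credit becomes due: 2019-06-08 + 23 days = 2019-07-01.

2019-07-01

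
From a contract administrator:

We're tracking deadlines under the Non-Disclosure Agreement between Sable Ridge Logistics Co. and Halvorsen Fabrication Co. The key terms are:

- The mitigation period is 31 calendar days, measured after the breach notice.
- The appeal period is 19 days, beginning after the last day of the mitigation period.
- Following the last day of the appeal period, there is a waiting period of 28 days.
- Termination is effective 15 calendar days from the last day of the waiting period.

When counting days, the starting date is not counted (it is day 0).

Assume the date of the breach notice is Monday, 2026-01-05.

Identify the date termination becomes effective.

Adding 31 calendar days to 2026-01-05 gives 2026-02-05, which is the last day of the mitigation period.
The last day of the appeal period: 19 calendar days after 2026-02-05 is 2026-02-24.
The last day of the waiting period: 2026-02-24 + 28 days = 2026-03-24.
The date termination becomes effective: 2026-03-24 + 15 days = 2026-04-08.

2026-04-08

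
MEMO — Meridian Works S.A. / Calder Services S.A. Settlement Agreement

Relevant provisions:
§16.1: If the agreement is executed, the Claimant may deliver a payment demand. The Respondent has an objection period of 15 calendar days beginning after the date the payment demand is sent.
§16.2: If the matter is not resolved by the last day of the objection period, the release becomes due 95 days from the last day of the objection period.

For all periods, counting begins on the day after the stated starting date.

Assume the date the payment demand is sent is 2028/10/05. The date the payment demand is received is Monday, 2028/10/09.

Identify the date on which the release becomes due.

The last day of the objection period: 15 calendar days after 2028/10/05 is 2028/10/20.
The date on which the release becomes due: 2028/10/20 + 95 days = 2029/01/23.

2029/01/23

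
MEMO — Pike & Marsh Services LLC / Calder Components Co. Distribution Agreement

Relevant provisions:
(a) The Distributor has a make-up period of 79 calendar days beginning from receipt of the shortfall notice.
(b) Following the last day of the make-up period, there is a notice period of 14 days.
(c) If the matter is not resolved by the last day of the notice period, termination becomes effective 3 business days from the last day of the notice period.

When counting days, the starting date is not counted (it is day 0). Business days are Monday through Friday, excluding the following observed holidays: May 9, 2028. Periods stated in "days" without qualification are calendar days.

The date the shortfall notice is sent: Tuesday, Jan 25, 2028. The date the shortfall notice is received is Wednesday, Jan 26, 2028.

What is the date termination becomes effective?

The last day of the make-up period: Jan 26, 2028 + 79 days = Apr 14, 2028.
Adding 14 calendar days to Apr 14, 2028 gives Apr 28, 2028, which is the last day of the notice period.
The date termination becomes effective: 3 business days after Friday, Apr 28, 2028, skipping weekends — May 1, May 2, May 3 — lands on Wednesday, May 3, 2028.

May 3, 2028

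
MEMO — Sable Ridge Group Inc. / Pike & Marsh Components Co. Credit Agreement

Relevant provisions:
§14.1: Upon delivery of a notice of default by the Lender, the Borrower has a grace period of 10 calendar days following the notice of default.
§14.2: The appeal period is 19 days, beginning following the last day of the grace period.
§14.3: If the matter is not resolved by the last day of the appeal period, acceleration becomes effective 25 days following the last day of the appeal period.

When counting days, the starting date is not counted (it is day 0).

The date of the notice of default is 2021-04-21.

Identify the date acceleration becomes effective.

2021-06-14

The last day of the grace period: 10 calendar days after 2021-04-21 is 2021-05-01.
The last day of the appeal period: 19 calendar days after 2021-05-01 is 2021-05-20.
The date acceleration becomes effective: 2021-05-20 + 25 days = 2021-06-14.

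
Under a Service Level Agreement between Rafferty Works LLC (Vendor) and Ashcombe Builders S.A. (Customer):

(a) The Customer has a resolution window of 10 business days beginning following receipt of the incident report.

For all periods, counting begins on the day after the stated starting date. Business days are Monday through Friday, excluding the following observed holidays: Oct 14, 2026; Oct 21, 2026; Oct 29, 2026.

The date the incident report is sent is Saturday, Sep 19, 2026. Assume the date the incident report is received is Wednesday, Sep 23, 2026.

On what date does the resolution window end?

From Wednesday, Sep 23, 2026, 10 business days (Sep 24, Sep 25, Sep 28, Sep 29, Sep 30, Oct 1, Oct 2, Oct 5, Oct 6, Oct 7, skipping weekends) brings us to Wednesday, Oct 7, 2026, which is the last day of the resolution window.

Oct 7, 2026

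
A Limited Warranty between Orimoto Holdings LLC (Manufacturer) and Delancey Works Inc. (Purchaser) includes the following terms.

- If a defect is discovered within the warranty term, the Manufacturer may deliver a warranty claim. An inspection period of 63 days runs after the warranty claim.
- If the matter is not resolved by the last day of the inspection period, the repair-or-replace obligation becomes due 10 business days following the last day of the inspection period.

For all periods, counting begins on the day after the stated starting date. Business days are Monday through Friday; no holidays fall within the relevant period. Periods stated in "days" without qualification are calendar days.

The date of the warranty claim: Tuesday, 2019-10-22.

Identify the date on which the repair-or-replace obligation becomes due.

2020-01-07

The last day of the inspection period: 2019-10-22 + 63 days = 2019-12-24.
The date on which the repair-or-replace obligation becomes due: 10 business days after Tuesday, 2019-12-24, skipping weekends — Dec 25, Dec 26, Dec 27, Dec 30, Dec 31, Jan 1, Jan 2, Jan 3, Jan 6, Jan 7 — lands on Tuesday, 2020-01-07.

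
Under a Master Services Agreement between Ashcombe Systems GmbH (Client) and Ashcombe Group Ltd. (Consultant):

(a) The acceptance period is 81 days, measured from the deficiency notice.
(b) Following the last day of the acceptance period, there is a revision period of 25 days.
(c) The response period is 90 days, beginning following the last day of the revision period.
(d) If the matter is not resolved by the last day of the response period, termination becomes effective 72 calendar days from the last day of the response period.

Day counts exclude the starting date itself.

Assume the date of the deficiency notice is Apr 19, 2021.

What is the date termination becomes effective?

Jan 12, 2022

The last day of the acceptance period: 81 calendar days after Apr 19, 2021 is Jul 9, 2021.
Adding 25 calendar days to Jul 9, 2021 gives Aug 3, 2021, which is the last day of the revision period.
Adding 90 calendar days to Aug 3, 2021 gives Nov 1, 2021, which is the last day of the response period.
The date termination becomes effective: 72 calendar days after Nov 1, 2021 is Jan 12, 2022.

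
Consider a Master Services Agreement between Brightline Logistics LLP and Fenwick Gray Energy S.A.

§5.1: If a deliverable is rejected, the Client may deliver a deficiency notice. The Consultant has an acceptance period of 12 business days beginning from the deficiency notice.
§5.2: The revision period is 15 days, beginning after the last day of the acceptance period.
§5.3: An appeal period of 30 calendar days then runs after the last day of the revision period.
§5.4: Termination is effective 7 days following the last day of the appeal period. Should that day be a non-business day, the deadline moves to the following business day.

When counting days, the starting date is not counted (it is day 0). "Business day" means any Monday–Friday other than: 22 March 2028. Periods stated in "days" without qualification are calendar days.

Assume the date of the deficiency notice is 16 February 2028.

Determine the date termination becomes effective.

24 April 2028

The last day of the acceptance period: 12 business days after Wednesday, 16 February 2028, skipping weekends — Feb 17, Feb 18, Feb 21, Feb 22, …, Mar 1, Mar 2, Mar 3 — lands on Friday, 3 March 2028.
The last day of the revision period: 15 calendar days after 3 March 2028 is 18 March 2028.
The last day of the appeal period: 30 calendar days after 18 March 2028 is 17 April 2028.
The date termination becomes effective: 17 April 2028 + 7 days = 24 April 2028. 24 April 2028 is a Monday and is not a listed holiday, so no roll-forward applies.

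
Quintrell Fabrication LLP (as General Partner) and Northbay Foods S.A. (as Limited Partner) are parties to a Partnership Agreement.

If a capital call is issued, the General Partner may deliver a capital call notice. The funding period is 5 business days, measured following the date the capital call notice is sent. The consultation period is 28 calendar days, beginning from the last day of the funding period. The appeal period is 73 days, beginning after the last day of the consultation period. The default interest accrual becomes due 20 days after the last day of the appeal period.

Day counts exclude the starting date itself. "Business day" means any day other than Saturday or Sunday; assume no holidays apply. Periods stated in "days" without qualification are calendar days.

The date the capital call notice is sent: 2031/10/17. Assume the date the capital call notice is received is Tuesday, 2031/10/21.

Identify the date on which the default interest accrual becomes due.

2032/02/22

The last day of the funding period: 5 business days after Friday, 2031/10/17, skipping weekends — Oct 20, Oct 21, Oct 22, Oct 23, Oct 24 — lands on Friday, 2031/10/24.
The last day of the consultation period: 2031/10/24 + 28 days = 2031/11/21.
The last day of the appeal period: 73 calendar days after 2031/11/21 is 2032/02/02.
The date on which the default interest accrual becomes due: 20 calendar days after 2032/02/02 is 2032/02/22.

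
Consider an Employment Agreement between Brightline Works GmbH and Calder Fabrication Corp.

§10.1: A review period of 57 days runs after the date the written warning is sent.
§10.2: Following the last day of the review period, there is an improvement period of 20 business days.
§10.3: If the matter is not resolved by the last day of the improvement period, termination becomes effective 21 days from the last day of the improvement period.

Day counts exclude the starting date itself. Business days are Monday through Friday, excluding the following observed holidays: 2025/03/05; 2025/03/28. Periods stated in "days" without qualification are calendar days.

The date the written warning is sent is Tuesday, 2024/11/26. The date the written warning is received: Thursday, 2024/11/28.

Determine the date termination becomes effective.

The last day of the review period: 2024/11/26 + 57 days = 2025/01/22.
The last day of the improvement period: counting 20 business days from Wednesday, 2025/01/22 (Jan 23, Jan 24, Jan 27, Jan 28, …, Feb 17, Feb 18, Feb 19, skipping weekends) reaches Wednesday, 2025/02/19.
Adding 21 calendar days to 2025/02/19 gives 2025/03/12, which is the date termination becomes effective.

2025/03/12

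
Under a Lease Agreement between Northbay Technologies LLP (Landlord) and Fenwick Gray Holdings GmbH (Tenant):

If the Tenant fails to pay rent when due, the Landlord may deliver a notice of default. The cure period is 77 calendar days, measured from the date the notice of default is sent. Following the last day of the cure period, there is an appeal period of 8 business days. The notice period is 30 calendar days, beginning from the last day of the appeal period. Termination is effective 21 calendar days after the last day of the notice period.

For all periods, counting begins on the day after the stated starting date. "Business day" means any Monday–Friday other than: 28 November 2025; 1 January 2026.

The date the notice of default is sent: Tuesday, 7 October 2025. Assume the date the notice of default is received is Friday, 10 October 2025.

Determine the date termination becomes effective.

25 February 2026

The last day of the cure period: 77 calendar days after 7 October 2025 is 23 December 2025.
From Tuesday, 23 December 2025, 8 business days (Dec 24, Dec 25, Dec 26, Dec 29, Dec 30, Dec 31, Jan 2, Jan 5, skipping weekends and the listed holiday on Jan 1) brings us to Monday, 5 January 2026, which is the last day of the appeal period.
The last day of the notice period: 5 January 2026 + 30 days = 4 February 2026.
The date termination becomes effective: 21 calendar days after 4 February 2026 is 25 February 2026.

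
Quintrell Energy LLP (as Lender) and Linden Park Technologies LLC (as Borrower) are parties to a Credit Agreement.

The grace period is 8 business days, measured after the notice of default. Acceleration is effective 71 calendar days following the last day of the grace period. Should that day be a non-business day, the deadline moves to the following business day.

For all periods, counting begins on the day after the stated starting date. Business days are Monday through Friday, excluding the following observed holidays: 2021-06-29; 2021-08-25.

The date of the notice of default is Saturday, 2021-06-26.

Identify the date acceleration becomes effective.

2021-09-17

The last day of the grace period: 8 business days after Saturday, 2021-06-26, skipping weekends and the listed holiday on Jun 29 — Jun 28, Jun 30, Jul 1, Jul 2, Jul 5, Jul 6, Jul 7, Jul 8 — lands on Thursday, 2021-07-08.
Adding 71 calendar days to 2021-07-08 gives 2021-09-17, which is the date acceleration becomes effective. 2021-09-17 is a Friday and is not a listed holiday, so no roll-forward applies.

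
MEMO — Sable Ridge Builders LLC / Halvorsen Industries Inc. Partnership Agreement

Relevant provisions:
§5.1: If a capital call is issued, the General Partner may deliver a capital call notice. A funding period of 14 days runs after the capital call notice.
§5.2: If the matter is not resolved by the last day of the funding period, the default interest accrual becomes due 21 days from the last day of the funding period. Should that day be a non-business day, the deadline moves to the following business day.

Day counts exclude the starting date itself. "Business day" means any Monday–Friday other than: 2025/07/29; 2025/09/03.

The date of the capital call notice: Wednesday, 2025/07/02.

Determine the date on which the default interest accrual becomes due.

2025/08/06

The last day of the funding period: 2025/07/02 + 14 days = 2025/07/16.
Adding 21 calendar days to 2025/07/16 gives 2025/08/06, which is the date on which the default interest accrual becomes due. 2025/08/06 is a Wednesday and is not a listed holiday, so no roll-forward applies.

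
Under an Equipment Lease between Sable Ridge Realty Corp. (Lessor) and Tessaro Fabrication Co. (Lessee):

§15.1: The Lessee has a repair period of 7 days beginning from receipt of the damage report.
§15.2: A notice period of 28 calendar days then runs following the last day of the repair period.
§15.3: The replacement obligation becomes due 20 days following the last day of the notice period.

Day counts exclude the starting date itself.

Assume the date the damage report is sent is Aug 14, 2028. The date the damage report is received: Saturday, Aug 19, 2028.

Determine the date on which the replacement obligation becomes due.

The last day of the repair period: Aug 19, 2028 + 7 days = Aug 26, 2028.
Adding 28 calendar days to Aug 26, 2028 gives Sep 23, 2028, which is the last day of the notice period.
The date on which the replacement obligation becomes due: Sep 23, 2028 + 20 days = Oct 13, 2028.

Oct 13, 2028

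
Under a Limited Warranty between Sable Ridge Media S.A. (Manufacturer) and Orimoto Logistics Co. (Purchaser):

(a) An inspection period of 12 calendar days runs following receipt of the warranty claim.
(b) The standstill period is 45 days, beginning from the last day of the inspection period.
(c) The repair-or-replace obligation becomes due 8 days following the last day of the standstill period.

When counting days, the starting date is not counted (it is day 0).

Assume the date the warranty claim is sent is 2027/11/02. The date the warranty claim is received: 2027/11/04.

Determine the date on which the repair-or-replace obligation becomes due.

The last day of the inspection period: 12 calendar days after 2027/11/04 is 2027/11/16.
The last day of the standstill period: 45 calendar days after 2027/11/16 is 2027/12/31.
The date on which the repair-or-replace obligation becomes due: 8 calendar days after 2027/12/31 is 2028/01/08.

2028/01/08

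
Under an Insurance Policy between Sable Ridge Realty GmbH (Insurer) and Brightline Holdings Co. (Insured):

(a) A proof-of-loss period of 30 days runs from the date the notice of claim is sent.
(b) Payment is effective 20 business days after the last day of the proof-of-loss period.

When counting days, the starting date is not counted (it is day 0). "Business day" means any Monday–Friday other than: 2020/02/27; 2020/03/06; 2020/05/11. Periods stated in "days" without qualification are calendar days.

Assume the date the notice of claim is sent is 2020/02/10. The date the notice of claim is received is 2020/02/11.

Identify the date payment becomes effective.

2020/04/08

The last day of the proof-of-loss period: 2020/02/10 + 30 days = 2020/03/11.
The date payment becomes effective: 20 business days after Wednesday, 2020/03/11, skipping weekends — Mar 12, Mar 13, Mar 16, Mar 17, …, Apr 6, Apr 7, Apr 8 — lands on Wednesday, 2020/04/08.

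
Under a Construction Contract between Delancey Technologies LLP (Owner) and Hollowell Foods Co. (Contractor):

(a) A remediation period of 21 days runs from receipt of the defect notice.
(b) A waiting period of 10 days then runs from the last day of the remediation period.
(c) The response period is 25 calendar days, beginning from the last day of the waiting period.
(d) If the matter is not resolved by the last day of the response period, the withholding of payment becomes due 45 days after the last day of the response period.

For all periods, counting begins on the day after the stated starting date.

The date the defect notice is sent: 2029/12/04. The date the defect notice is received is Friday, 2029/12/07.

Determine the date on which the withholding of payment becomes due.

The last day of the remediation period: 21 calendar days after 2029/12/07 is 2029/12/28.
The last day of the waiting period: 10 calendar days after 2029/12/28 is 2030/01/07.
The last day of the response period: 2030/01/07 + 25 days = 2030/02/01.
Adding 45 calendar days to 2030/02/01 gives 2030/03/18, which is the date on which the withholding of payment becomes due.

2030/03/18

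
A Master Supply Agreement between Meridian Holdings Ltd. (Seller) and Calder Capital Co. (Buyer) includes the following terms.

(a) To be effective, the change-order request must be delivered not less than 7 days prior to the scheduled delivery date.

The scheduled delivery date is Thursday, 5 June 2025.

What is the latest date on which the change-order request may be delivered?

5 June 2025 minus 7 days is 29 May 2025.

29 May 2025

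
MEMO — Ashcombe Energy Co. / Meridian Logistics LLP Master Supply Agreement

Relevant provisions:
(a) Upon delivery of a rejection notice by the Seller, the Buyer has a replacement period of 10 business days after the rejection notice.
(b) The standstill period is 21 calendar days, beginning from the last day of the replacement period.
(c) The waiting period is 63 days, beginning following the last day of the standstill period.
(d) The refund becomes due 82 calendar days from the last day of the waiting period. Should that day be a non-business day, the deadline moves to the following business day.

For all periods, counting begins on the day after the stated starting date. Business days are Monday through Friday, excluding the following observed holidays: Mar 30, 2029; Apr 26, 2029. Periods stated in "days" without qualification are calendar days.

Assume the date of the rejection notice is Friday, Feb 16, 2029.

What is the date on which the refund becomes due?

Aug 15, 2029

The last day of the replacement period: 10 business days after Friday, Feb 16, 2029, skipping weekends — Feb 19, Feb 20, Feb 21, Feb 22, Feb 23, Feb 26, Feb 27, Feb 28, Mar 1, Mar 2 — lands on Friday, Mar 2, 2029.
Adding 21 calendar days to Mar 2, 2029 gives Mar 23, 2029, which is the last day of the standstill period.
Adding 63 calendar days to Mar 23, 2029 gives May 25, 2029, which is the last day of the waiting period.
The date on which the refund becomes due: 82 calendar days after May 25, 2029 is Aug 15, 2029. Aug 15, 2029 is a Wednesday and is not a listed holiday, so no roll-forward applies.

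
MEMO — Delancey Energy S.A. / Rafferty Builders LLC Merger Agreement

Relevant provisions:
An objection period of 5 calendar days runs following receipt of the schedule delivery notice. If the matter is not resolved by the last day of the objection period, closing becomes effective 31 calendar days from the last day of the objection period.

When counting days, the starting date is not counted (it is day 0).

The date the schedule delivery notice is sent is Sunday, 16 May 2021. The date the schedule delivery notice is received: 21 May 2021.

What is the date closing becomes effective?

26 June 2021

Adding 5 calendar days to 21 May 2021 gives 26 May 2021, which is the last day of the objection period.
The date closing becomes effective: 26 May 2021 + 31 days = 26 June 2021.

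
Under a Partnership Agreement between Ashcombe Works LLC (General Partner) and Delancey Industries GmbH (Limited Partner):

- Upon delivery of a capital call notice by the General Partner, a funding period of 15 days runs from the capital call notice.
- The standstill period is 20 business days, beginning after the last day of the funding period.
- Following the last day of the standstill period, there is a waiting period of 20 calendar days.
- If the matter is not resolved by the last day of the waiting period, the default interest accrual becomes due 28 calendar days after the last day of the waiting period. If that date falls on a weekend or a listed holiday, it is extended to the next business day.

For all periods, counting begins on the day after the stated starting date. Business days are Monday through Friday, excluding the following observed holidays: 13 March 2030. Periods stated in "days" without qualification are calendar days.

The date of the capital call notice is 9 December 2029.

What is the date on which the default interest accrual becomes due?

Adding 15 calendar days to 9 December 2029 gives 24 December 2029, which is the last day of the funding period.
From Monday, 24 December 2029, 20 business days (Dec 25, Dec 26, Dec 27, Dec 28, …, Jan 17, Jan 18, Jan 21, skipping weekends) brings us to Monday, 21 January 2030, which is the last day of the standstill period.
The last day of the waiting period: 21 January 2030 + 20 days = 10 February 2030.
Adding 28 calendar days to 10 February 2030 gives 10 March 2030, which is the date on which the default interest accrual becomes due. That falls on a Sunday, so it rolls to the next business day, Monday, 11 March 2030.

11 March 2030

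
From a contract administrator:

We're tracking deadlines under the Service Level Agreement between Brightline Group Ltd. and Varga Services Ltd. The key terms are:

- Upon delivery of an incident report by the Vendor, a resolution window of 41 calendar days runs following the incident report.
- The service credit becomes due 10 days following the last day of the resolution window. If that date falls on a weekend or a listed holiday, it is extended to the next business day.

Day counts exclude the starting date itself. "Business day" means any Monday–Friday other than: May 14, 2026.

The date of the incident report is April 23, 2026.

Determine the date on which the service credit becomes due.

June 15, 2026

Adding 41 calendar days to April 23, 2026 gives June 3, 2026, which is the last day of the resolution window.
The date on which the service credit becomes due: June 3, 2026 + 10 days = June 13, 2026. That falls on a Saturday, so it rolls to the next business day, Monday, June 15, 2026.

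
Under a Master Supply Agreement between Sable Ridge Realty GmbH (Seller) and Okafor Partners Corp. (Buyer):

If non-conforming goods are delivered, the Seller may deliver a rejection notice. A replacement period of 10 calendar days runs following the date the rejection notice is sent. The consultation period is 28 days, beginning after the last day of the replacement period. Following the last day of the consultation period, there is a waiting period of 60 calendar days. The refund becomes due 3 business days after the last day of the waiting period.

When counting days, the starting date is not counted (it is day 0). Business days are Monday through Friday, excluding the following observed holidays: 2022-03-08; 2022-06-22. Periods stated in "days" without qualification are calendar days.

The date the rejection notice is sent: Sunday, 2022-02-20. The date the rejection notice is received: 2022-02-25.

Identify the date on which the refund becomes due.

Adding 10 calendar days to 2022-02-20 gives 2022-03-02, which is the last day of the replacement period.
Adding 28 calendar days to 2022-03-02 gives 2022-03-30, which is the last day of the consultation period.
The last day of the waiting period: 60 calendar days after 2022-03-30 is 2022-05-29.
The date on which the refund becomes due: 3 business days after Sunday, 2022-05-29, skipping weekends — May 30, May 31, Jun 1 — lands on Wednesday, 2022-06-01.

2022-06-01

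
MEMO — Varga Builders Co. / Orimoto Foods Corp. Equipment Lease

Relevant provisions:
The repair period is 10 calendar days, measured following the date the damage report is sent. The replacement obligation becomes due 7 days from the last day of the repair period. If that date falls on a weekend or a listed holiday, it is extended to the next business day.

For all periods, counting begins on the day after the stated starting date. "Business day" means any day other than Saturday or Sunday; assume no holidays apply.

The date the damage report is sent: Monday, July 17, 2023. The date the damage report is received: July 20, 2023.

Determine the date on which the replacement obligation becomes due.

The last day of the repair period: 10 calendar days after July 17, 2023 is July 27, 2023.
Adding 7 calendar days to July 27, 2023 gives August 3, 2023, which is the date on which the replacement obligation becomes due. August 3, 2023 is a Thursday, so no roll-forward applies.

August 3, 2023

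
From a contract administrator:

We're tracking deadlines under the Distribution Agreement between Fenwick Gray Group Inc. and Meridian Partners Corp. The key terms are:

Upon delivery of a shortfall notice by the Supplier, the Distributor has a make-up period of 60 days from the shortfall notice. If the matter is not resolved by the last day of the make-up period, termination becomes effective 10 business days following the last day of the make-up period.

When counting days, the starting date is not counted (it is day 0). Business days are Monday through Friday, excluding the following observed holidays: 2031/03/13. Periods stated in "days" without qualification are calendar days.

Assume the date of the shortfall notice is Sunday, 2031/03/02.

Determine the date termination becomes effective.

The last day of the make-up period: 60 calendar days after 2031/03/02 is 2031/05/01.
The date termination becomes effective: 10 business days after Thursday, 2031/05/01, skipping weekends — May 2, May 5, May 6, May 7, May 8, May 9, May 12, May 13, May 14, May 15 — lands on Thursday, 2031/05/15.

2031/05/15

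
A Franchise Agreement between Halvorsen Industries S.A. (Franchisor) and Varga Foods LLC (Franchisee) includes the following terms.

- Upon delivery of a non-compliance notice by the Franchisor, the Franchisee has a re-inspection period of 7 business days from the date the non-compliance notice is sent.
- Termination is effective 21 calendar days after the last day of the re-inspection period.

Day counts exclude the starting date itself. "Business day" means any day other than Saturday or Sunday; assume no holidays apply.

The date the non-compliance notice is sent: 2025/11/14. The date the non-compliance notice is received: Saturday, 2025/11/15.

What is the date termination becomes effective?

2025/12/16

From Friday, 2025/11/14, 7 business days (Nov 17, Nov 18, Nov 19, Nov 20, Nov 21, Nov 24, Nov 25, skipping weekends) brings us to Tuesday, 2025/11/25, which is the last day of the re-inspection period.
The date termination becomes effective: 21 calendar days after 2025/11/25 is 2025/12/16.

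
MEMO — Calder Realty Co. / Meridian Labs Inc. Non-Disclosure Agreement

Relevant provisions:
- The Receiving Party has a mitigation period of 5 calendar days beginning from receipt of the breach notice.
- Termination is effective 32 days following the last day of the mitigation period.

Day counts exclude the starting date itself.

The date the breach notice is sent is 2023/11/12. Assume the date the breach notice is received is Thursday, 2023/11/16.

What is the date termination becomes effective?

2023/12/23

The last day of the mitigation period: 2023/11/16 + 5 days = 2023/11/21.
The date termination becomes effective: 2023/11/21 + 32 days = 2023/12/23.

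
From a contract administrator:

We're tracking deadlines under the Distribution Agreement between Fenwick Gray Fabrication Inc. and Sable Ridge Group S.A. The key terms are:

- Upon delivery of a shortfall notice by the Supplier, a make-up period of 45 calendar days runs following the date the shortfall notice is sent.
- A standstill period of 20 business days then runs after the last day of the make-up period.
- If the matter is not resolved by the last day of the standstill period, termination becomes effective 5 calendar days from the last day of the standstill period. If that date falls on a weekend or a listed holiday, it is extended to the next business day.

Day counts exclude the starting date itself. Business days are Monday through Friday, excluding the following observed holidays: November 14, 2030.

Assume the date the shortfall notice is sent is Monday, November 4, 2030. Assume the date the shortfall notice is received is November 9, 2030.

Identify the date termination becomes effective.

Adding 45 calendar days to November 4, 2030 gives December 19, 2030, which is the last day of the make-up period.
From Thursday, December 19, 2030, 20 business days (Dec 20, Dec 23, Dec 24, Dec 25, …, Jan 14, Jan 15, Jan 16, skipping weekends) brings us to Thursday, January 16, 2031, which is the last day of the standstill period.
The date termination becomes effective: January 16, 2031 + 5 days = January 21, 2031. January 21, 2031 is a Tuesday and is not a listed holiday, so no roll-forward applies.

January 21, 2031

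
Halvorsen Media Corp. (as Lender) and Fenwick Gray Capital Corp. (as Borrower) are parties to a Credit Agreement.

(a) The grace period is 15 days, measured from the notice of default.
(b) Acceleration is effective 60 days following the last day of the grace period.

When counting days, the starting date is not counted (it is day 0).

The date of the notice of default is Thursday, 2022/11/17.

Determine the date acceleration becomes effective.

2023/01/31

The last day of the grace period: 2022/11/17 + 15 days = 2022/12/02.
The date acceleration becomes effective: 60 calendar days after 2022/12/02 is 2023/01/31.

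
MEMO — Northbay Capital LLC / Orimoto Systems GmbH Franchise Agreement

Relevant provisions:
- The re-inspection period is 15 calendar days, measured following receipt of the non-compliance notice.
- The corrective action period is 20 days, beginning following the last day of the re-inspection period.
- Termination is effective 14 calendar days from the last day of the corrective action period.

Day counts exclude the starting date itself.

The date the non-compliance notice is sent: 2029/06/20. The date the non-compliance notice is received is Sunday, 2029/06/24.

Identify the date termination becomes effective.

2029/08/12

Adding 15 calendar days to 2029/06/24 gives 2029/07/09, which is the last day of the re-inspection period.
The last day of the corrective action period: 20 calendar days after 2029/07/09 is 2029/07/29.
The date termination becomes effective: 14 calendar days after 2029/07/29 is 2029/08/12.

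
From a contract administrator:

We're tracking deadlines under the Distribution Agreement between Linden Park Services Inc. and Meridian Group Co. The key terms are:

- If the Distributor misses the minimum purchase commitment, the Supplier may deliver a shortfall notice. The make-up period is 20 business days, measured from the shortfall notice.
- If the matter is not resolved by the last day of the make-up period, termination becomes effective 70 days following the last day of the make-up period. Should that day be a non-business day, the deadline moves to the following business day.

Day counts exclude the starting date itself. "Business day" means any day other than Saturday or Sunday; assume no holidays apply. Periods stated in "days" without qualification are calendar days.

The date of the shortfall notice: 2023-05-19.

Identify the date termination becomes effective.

2023-08-25

The last day of the make-up period: 20 business days after Friday, 2023-05-19, skipping weekends — May 22, May 23, May 24, May 25, …, Jun 14, Jun 15, Jun 16 — lands on Friday, 2023-06-16.
Adding 70 calendar days to 2023-06-16 gives 2023-08-25, which is the date termination becomes effective. 2023-08-25 is a Friday, so no roll-forward applies.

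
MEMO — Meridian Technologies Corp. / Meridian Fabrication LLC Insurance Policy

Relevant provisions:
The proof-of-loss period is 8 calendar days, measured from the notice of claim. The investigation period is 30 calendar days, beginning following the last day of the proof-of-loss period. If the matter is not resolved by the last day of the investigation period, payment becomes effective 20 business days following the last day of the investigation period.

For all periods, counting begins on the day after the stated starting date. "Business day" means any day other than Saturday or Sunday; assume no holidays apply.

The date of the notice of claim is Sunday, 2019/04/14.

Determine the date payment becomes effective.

2019/06/19

The last day of the proof-of-loss period: 8 calendar days after 2019/04/14 is 2019/04/22.
Adding 30 calendar days to 2019/04/22 gives 2019/05/22, which is the last day of the investigation period.
The date payment becomes effective: counting 20 business days from Wednesday, 2019/05/22 (May 23, May 24, May 27, May 28, …, Jun 17, Jun 18, Jun 19, skipping weekends) reaches Wednesday, 2019/06/19.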